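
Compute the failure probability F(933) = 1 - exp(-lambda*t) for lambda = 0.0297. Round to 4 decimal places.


lambda = 0.0297, t = 933
lambda * t = 27.7101
exp(-27.7101) = 0.0
F(t) = 1 - 0.0
F(t) = 1.0

1.0


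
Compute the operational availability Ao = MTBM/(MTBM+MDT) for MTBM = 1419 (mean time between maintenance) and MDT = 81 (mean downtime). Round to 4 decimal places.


MTBM = 1419
MDT = 81
MTBM + MDT = 1500
Ao = 1419 / 1500
Ao = 0.946

0.946


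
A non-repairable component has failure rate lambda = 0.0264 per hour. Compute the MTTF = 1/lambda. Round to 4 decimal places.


lambda = 0.0264
MTTF = 1 / 0.0264
MTTF = 37.8788

37.8788


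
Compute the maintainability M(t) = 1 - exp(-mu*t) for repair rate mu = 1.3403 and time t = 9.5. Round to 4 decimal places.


mu = 1.3403, t = 9.5
mu * t = 1.3403 * 9.5 = 12.7329
exp(-12.7329) = 0.0
M(t) = 1 - 0.0
M(t) = 1.0

1.0


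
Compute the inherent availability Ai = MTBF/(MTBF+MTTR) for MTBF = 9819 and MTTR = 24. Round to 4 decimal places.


MTBF = 9819
MTTR = 24
MTBF + MTTR = 9843
Ai = 9819 / 9843
Ai = 0.9976

0.9976


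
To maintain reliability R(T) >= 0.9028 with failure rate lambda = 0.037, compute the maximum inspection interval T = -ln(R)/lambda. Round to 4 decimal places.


R_target = 0.9028
lambda = 0.037
-ln(0.9028) = 0.1023
T = 0.1023 / 0.037
T = 2.7636

2.7636


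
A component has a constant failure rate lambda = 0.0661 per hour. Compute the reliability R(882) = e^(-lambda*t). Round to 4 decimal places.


lambda = 0.0661
t = 882
lambda * t = 58.3002
R(t) = e^(-58.3002)
R(t) = 0.0

0.0


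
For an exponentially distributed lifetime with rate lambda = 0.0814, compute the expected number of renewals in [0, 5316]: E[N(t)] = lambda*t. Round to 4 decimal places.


lambda = 0.0814
t = 5316
E[N(t)] = lambda * t
E[N(t)] = 0.0814 * 5316
E[N(t)] = 432.7224

432.7224


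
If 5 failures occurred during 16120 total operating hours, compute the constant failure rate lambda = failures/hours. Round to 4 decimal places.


failures = 5
total_hours = 16120
lambda = 5 / 16120
lambda = 0.0003

0.0003


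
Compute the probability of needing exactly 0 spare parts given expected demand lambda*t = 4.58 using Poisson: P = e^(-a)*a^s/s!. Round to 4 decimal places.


a = 4.58, s = 0
e^(-a) = e^(-4.58) = 0.0103
a^s = 4.58^0 = 1.0
s! = 1
P = 0.0103 * 1.0 / 1
P = 0.0103

0.0103


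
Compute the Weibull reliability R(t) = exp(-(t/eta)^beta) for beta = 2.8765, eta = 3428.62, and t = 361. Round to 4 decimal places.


beta = 2.8765, eta = 3428.62, t = 361
t/eta = 361 / 3428.62 = 0.1053
(t/eta)^beta = 0.1053^2.8765 = 0.0015
R(t) = exp(-0.0015)
R(t) = 0.9985

0.9985


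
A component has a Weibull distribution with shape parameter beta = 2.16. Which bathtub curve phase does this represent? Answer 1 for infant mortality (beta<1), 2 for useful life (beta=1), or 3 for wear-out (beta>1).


beta = 2.16
Compare beta to 1:
beta < 1 => infant mortality (phase 1)
beta = 1 => useful life (phase 2)
beta > 1 => wear-out (phase 3)
Since beta = 2.16, this is wear-out (increasing failure rate)
Phase = 3

3


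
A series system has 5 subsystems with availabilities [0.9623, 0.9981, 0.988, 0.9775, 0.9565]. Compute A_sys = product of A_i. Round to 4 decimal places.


Subsystems: [0.9623, 0.9981, 0.988, 0.9775, 0.9565]
After subsystem 1 (A=0.9623): product = 0.9623
After subsystem 2 (A=0.9981): product = 0.9605
After subsystem 3 (A=0.988): product = 0.9489
After subsystem 4 (A=0.9775): product = 0.9276
After subsystem 5 (A=0.9565): product = 0.8872
A_sys = 0.8872

0.8872


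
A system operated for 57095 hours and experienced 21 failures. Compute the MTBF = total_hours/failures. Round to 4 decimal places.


total_hours = 57095
failures = 21
MTBF = 57095 / 21
MTBF = 2718.8095

2718.8095


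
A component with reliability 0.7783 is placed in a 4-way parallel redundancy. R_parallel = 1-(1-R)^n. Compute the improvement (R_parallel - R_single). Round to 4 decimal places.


R_single = 0.7783, n = 4
1 - R_single = 0.2217
(1 - R_single)^n = 0.2217^4 = 0.0024
R_parallel = 1 - 0.0024 = 0.9976
Improvement = 0.9976 - 0.7783
Improvement = 0.2193

0.2193


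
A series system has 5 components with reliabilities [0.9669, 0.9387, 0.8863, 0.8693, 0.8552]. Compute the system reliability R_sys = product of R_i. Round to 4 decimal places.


Components: [0.9669, 0.9387, 0.8863, 0.8693, 0.8552]
After component 1 (R=0.9669): product = 0.9669
After component 2 (R=0.9387): product = 0.9076
After component 3 (R=0.8863): product = 0.8044
After component 4 (R=0.8693): product = 0.6993
After component 5 (R=0.8552): product = 0.598
R_sys = 0.598

0.598


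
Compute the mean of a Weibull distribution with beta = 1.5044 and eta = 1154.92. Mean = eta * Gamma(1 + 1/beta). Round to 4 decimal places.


beta = 1.5044, eta = 1154.92
1/beta = 0.6647
1 + 1/beta = 1.6647
Gamma(1.6647) = 0.9024
Mean = 1154.92 * 0.9024
Mean = 1042.2308

1042.2308


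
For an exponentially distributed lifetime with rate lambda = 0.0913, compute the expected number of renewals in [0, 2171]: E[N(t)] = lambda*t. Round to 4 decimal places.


lambda = 0.0913
t = 2171
E[N(t)] = lambda * t
E[N(t)] = 0.0913 * 2171
E[N(t)] = 198.2123

198.2123


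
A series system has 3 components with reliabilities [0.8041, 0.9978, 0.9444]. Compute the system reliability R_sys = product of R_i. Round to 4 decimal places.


Components: [0.8041, 0.9978, 0.9444]
After component 1 (R=0.8041): product = 0.8041
After component 2 (R=0.9978): product = 0.8023
After component 3 (R=0.9444): product = 0.7577
R_sys = 0.7577

0.7577


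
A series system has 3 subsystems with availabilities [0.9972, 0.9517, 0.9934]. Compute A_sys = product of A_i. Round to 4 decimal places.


Subsystems: [0.9972, 0.9517, 0.9934]
After subsystem 1 (A=0.9972): product = 0.9972
After subsystem 2 (A=0.9517): product = 0.949
After subsystem 3 (A=0.9934): product = 0.9428
A_sys = 0.9428

0.9428


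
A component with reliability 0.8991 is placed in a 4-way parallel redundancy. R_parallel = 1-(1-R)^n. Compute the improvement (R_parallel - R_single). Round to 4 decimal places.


R_single = 0.8991, n = 4
1 - R_single = 0.1009
(1 - R_single)^n = 0.1009^4 = 0.0001
R_parallel = 1 - 0.0001 = 0.9999
Improvement = 0.9999 - 0.8991
Improvement = 0.1008

0.1008


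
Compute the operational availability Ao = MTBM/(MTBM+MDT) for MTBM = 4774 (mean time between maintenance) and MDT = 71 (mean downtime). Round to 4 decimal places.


MTBM = 4774
MDT = 71
MTBM + MDT = 4845
Ao = 4774 / 4845
Ao = 0.9853

0.9853


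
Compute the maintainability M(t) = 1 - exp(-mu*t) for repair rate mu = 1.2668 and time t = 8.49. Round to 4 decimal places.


mu = 1.2668, t = 8.49
mu * t = 1.2668 * 8.49 = 10.7551
exp(-10.7551) = 0.0
M(t) = 1 - 0.0
M(t) = 1.0

1.0


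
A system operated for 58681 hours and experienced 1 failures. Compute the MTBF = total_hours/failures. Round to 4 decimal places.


total_hours = 58681
failures = 1
MTBF = 58681 / 1
MTBF = 58681.0

58681.0


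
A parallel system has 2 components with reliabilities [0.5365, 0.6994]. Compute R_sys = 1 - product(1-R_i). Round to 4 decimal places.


Components: [0.5365, 0.6994]
(1 - 0.5365) = 0.4635, running product = 0.4635
(1 - 0.6994) = 0.3006, running product = 0.1393
Product of (1-R_i) = 0.1393
R_sys = 1 - 0.1393 = 0.8607

0.8607


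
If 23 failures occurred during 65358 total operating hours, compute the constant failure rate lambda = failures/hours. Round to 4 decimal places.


failures = 23
total_hours = 65358
lambda = 23 / 65358
lambda = 0.0004

0.0004


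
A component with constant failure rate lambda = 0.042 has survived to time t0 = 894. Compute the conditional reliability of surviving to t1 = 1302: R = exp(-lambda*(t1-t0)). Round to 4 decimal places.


lambda = 0.042
t0 = 894, t1 = 1302
t1 - t0 = 408
lambda * (t1-t0) = 0.042 * 408 = 17.136
R = exp(-17.136)
R = 0.0

0.0


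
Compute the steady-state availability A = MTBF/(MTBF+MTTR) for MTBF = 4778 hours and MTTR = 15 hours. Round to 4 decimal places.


MTBF = 4778
MTTR = 15
MTBF + MTTR = 4793
A = 4778 / 4793
A = 0.9969

0.9969


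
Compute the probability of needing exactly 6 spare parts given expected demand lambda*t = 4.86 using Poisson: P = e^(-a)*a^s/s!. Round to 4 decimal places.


a = 4.86, s = 6
e^(-a) = e^(-4.86) = 0.0078
a^s = 4.86^6 = 13177.0325
s! = 720
P = 0.0078 * 13177.0325 / 720
P = 0.1418

0.1418


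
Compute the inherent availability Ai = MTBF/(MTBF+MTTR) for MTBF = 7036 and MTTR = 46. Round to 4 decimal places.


MTBF = 7036
MTTR = 46
MTBF + MTTR = 7082
Ai = 7036 / 7082
Ai = 0.9935

0.9935


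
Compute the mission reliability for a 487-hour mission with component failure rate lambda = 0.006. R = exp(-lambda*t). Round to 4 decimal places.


lambda = 0.006
mission_time = 487
lambda * t = 0.006 * 487 = 2.922
R = exp(-2.922)
R = 0.0538

0.0538


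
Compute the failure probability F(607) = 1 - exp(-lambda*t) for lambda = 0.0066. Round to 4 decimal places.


lambda = 0.0066, t = 607
lambda * t = 4.0062
exp(-4.0062) = 0.0182
F(t) = 1 - 0.0182
F(t) = 0.9818

0.9818


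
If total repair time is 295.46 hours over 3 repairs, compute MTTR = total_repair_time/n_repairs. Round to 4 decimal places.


total_repair_time = 295.46
n_repairs = 3
MTTR = 295.46 / 3
MTTR = 98.4867

98.4867


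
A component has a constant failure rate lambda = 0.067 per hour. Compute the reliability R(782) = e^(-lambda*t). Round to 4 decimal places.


lambda = 0.067
t = 782
lambda * t = 52.394
R(t) = e^(-52.394)
R(t) = 0.0

0.0


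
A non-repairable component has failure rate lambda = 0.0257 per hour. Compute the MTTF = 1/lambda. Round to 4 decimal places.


lambda = 0.0257
MTTF = 1 / 0.0257
MTTF = 38.9105

38.9105


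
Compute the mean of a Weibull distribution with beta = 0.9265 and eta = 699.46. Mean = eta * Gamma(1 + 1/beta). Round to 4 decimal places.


beta = 0.9265, eta = 699.46
1/beta = 1.0793
1 + 1/beta = 2.0793
Gamma(2.0793) = 1.0362
Mean = 699.46 * 1.0362
Mean = 724.7632

724.7632


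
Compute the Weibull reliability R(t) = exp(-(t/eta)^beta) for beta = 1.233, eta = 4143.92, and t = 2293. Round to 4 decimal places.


beta = 1.233, eta = 4143.92, t = 2293
t/eta = 2293 / 4143.92 = 0.5533
(t/eta)^beta = 0.5533^1.233 = 0.4821
R(t) = exp(-0.4821)
R(t) = 0.6175

0.6175


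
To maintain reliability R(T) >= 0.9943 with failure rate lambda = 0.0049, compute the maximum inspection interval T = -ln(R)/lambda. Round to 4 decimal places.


R_target = 0.9943
lambda = 0.0049
-ln(0.9943) = 0.0057
T = 0.0057 / 0.0049
T = 1.1666

1.1666


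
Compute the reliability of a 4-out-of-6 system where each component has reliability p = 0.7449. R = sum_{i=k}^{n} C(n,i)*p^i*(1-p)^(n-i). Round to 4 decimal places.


k = 4, n = 6, p = 0.7449
i=4: C(6,4)=15 * 0.7449^4 * 0.2551^2 = 0.3005
i=5: C(6,5)=6 * 0.7449^5 * 0.2551^1 = 0.351
i=6: C(6,6)=1 * 0.7449^6 * 0.2551^0 = 0.1708
R = sum of terms = 0.8224

0.8224


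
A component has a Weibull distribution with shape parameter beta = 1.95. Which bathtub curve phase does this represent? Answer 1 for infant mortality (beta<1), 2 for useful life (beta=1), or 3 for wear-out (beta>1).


beta = 1.95
Compare beta to 1:
beta < 1 => infant mortality (phase 1)
beta = 1 => useful life (phase 2)
beta > 1 => wear-out (phase 3)
Since beta = 1.95, this is wear-out (increasing failure rate)
Phase = 3

3


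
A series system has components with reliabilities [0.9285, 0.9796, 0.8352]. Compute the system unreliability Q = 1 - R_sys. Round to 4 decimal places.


Components: [0.9285, 0.9796, 0.8352]
After component 1: product = 0.9285
After component 2: product = 0.9096
After component 3: product = 0.7597
R_sys = 0.7597
Q = 1 - 0.7597 = 0.2403

0.2403


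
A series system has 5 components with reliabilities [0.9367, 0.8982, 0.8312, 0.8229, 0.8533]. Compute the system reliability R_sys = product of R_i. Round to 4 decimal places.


Components: [0.9367, 0.8982, 0.8312, 0.8229, 0.8533]
After component 1 (R=0.9367): product = 0.9367
After component 2 (R=0.8982): product = 0.8413
After component 3 (R=0.8312): product = 0.6993
After component 4 (R=0.8229): product = 0.5755
After component 5 (R=0.8533): product = 0.4911
R_sys = 0.4911

0.4911


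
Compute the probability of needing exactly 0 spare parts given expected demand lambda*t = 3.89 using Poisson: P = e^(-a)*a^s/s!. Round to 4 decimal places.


a = 3.89, s = 0
e^(-a) = e^(-3.89) = 0.0204
a^s = 3.89^0 = 1.0
s! = 1
P = 0.0204 * 1.0 / 1
P = 0.0204

0.0204


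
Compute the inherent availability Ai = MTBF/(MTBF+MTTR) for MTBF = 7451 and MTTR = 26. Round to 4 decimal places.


MTBF = 7451
MTTR = 26
MTBF + MTTR = 7477
Ai = 7451 / 7477
Ai = 0.9965

0.9965


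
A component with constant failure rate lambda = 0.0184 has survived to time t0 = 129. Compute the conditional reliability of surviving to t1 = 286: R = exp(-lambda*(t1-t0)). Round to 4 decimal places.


lambda = 0.0184
t0 = 129, t1 = 286
t1 - t0 = 157
lambda * (t1-t0) = 0.0184 * 157 = 2.8888
R = exp(-2.8888)
R = 0.0556

0.0556


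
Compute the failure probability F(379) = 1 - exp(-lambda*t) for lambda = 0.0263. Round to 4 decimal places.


lambda = 0.0263, t = 379
lambda * t = 9.9677
exp(-9.9677) = 0.0
F(t) = 1 - 0.0
F(t) = 1.0

1.0


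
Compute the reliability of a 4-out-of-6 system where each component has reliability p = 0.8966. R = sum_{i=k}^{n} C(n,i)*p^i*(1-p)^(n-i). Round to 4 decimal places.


k = 4, n = 6, p = 0.8966
i=4: C(6,4)=15 * 0.8966^4 * 0.1034^2 = 0.1036
i=5: C(6,5)=6 * 0.8966^5 * 0.1034^1 = 0.3595
i=6: C(6,6)=1 * 0.8966^6 * 0.1034^0 = 0.5195
R = sum of terms = 0.9826

0.9826


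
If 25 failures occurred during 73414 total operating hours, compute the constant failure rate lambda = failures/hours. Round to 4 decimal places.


failures = 25
total_hours = 73414
lambda = 25 / 73414
lambda = 0.0003

0.0003


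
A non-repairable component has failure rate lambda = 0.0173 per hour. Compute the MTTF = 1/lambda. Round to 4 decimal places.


lambda = 0.0173
MTTF = 1 / 0.0173
MTTF = 57.8035

57.8035


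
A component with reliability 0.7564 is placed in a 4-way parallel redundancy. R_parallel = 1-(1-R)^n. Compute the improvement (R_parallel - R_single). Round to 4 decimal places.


R_single = 0.7564, n = 4
1 - R_single = 0.2436
(1 - R_single)^n = 0.2436^4 = 0.0035
R_parallel = 1 - 0.0035 = 0.9965
Improvement = 0.9965 - 0.7564
Improvement = 0.2401

0.2401


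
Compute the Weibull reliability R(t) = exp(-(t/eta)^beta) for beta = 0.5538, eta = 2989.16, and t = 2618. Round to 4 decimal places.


beta = 0.5538, eta = 2989.16, t = 2618
t/eta = 2618 / 2989.16 = 0.8758
(t/eta)^beta = 0.8758^0.5538 = 0.9292
R(t) = exp(-0.9292)
R(t) = 0.3949

0.3949


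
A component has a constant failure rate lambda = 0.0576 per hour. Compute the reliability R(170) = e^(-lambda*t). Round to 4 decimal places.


lambda = 0.0576
t = 170
lambda * t = 9.792
R(t) = e^(-9.792)
R(t) = 0.0001

0.0001


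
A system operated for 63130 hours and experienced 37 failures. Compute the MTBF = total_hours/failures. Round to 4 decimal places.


total_hours = 63130
failures = 37
MTBF = 63130 / 37
MTBF = 1706.2162

1706.2162


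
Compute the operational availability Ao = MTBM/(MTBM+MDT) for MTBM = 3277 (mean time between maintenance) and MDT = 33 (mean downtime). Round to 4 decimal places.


MTBM = 3277
MDT = 33
MTBM + MDT = 3310
Ao = 3277 / 3310
Ao = 0.99

0.99


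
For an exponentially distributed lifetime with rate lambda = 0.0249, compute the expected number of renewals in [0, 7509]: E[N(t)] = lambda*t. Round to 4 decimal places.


lambda = 0.0249
t = 7509
E[N(t)] = lambda * t
E[N(t)] = 0.0249 * 7509
E[N(t)] = 186.9741

186.9741


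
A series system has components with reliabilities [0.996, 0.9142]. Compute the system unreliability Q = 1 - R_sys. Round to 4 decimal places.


Components: [0.996, 0.9142]
After component 1: product = 0.996
After component 2: product = 0.9105
R_sys = 0.9105
Q = 1 - 0.9105 = 0.0895

0.0895


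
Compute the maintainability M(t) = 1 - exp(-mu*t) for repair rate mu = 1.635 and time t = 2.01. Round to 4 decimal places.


mu = 1.635, t = 2.01
mu * t = 1.635 * 2.01 = 3.2863
exp(-3.2863) = 0.0374
M(t) = 1 - 0.0374
M(t) = 0.9626

0.9626


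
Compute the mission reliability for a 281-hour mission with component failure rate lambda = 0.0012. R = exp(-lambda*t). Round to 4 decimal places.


lambda = 0.0012
mission_time = 281
lambda * t = 0.0012 * 281 = 0.3372
R = exp(-0.3372)
R = 0.7138

0.7138


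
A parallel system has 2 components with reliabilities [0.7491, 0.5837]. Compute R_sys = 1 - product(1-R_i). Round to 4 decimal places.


Components: [0.7491, 0.5837]
(1 - 0.7491) = 0.2509, running product = 0.2509
(1 - 0.5837) = 0.4163, running product = 0.1044
Product of (1-R_i) = 0.1044
R_sys = 1 - 0.1044 = 0.8956

0.8956


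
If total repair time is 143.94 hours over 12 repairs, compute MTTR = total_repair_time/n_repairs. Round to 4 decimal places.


total_repair_time = 143.94
n_repairs = 12
MTTR = 143.94 / 12
MTTR = 11.995

11.995


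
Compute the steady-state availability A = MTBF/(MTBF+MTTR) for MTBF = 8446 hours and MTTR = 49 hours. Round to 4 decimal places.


MTBF = 8446
MTTR = 49
MTBF + MTTR = 8495
A = 8446 / 8495
A = 0.9942

0.9942


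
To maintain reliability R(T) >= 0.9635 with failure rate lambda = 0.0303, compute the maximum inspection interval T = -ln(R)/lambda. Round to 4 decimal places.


R_target = 0.9635
lambda = 0.0303
-ln(0.9635) = 0.0372
T = 0.0372 / 0.0303
T = 1.2272

1.2272


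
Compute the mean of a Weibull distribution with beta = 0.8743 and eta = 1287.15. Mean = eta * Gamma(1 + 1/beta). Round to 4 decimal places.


beta = 0.8743, eta = 1287.15
1/beta = 1.1438
1 + 1/beta = 2.1438
Gamma(2.1438) = 1.0696
Mean = 1287.15 * 1.0696
Mean = 1376.6993

1376.6993


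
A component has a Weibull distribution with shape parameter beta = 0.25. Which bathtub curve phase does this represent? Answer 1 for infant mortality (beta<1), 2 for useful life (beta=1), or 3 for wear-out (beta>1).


beta = 0.25
Compare beta to 1:
beta < 1 => infant mortality (phase 1)
beta = 1 => useful life (phase 2)
beta > 1 => wear-out (phase 3)
Since beta = 0.25, this is infant mortality (decreasing failure rate)
Phase = 1

1


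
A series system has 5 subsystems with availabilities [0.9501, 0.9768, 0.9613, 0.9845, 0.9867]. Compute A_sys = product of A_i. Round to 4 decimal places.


Subsystems: [0.9501, 0.9768, 0.9613, 0.9845, 0.9867]
After subsystem 1 (A=0.9501): product = 0.9501
After subsystem 2 (A=0.9768): product = 0.9281
After subsystem 3 (A=0.9613): product = 0.8921
After subsystem 4 (A=0.9845): product = 0.8783
After subsystem 5 (A=0.9867): product = 0.8666
A_sys = 0.8666

0.8666


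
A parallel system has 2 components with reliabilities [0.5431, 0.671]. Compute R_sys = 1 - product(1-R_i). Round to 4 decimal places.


Components: [0.5431, 0.671]
(1 - 0.5431) = 0.4569, running product = 0.4569
(1 - 0.671) = 0.329, running product = 0.1503
Product of (1-R_i) = 0.1503
R_sys = 1 - 0.1503 = 0.8497

0.8497


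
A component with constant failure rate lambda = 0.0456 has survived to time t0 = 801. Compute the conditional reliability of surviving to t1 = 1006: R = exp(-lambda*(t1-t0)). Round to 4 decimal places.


lambda = 0.0456
t0 = 801, t1 = 1006
t1 - t0 = 205
lambda * (t1-t0) = 0.0456 * 205 = 9.348
R = exp(-9.348)
R = 0.0001

0.0001


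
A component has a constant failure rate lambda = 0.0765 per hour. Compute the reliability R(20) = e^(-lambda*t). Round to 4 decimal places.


lambda = 0.0765
t = 20
lambda * t = 1.53
R(t) = e^(-1.53)
R(t) = 0.2165

0.2165


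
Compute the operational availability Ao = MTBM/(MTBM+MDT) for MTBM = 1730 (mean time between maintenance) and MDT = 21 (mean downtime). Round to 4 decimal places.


MTBM = 1730
MDT = 21
MTBM + MDT = 1751
Ao = 1730 / 1751
Ao = 0.988

0.988


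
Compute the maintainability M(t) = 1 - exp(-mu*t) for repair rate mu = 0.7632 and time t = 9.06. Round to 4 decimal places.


mu = 0.7632, t = 9.06
mu * t = 0.7632 * 9.06 = 6.9146
exp(-6.9146) = 0.001
M(t) = 1 - 0.001
M(t) = 0.999

0.999


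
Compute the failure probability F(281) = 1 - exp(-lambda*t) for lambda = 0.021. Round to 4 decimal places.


lambda = 0.021, t = 281
lambda * t = 5.901
exp(-5.901) = 0.0027
F(t) = 1 - 0.0027
F(t) = 0.9973

0.9973


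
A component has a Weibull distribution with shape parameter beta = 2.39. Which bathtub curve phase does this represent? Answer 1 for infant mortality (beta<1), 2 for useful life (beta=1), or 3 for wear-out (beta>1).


beta = 2.39
Compare beta to 1:
beta < 1 => infant mortality (phase 1)
beta = 1 => useful life (phase 2)
beta > 1 => wear-out (phase 3)
Since beta = 2.39, this is wear-out (increasing failure rate)
Phase = 3

3


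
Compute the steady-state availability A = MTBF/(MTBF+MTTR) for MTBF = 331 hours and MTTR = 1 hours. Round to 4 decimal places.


MTBF = 331
MTTR = 1
MTBF + MTTR = 332
A = 331 / 332
A = 0.997

0.997


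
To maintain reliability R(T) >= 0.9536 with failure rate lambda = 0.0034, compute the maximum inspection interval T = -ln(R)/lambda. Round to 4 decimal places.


R_target = 0.9536
lambda = 0.0034
-ln(0.9536) = 0.0475
T = 0.0475 / 0.0034
T = 13.9738

13.9738


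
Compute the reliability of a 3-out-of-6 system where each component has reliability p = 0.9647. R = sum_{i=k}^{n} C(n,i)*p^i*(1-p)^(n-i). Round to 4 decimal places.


k = 3, n = 6, p = 0.9647
i=3: C(6,3)=20 * 0.9647^3 * 0.0353^3 = 0.0008
i=4: C(6,4)=15 * 0.9647^4 * 0.0353^2 = 0.0162
i=5: C(6,5)=6 * 0.9647^5 * 0.0353^1 = 0.177
i=6: C(6,6)=1 * 0.9647^6 * 0.0353^0 = 0.806
R = sum of terms = 1.0

1.0


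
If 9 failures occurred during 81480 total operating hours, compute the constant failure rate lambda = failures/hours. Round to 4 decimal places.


failures = 9
total_hours = 81480
lambda = 9 / 81480
lambda = 0.0001

0.0001


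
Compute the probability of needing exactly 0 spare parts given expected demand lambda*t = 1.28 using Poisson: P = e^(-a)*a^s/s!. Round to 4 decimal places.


a = 1.28, s = 0
e^(-a) = e^(-1.28) = 0.278
a^s = 1.28^0 = 1.0
s! = 1
P = 0.278 * 1.0 / 1
P = 0.278

0.278


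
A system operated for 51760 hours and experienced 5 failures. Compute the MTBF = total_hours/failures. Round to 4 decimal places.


total_hours = 51760
failures = 5
MTBF = 51760 / 5
MTBF = 10352.0

10352.0


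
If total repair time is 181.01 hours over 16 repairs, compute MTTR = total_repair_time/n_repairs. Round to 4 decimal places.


total_repair_time = 181.01
n_repairs = 16
MTTR = 181.01 / 16
MTTR = 11.3131

11.3131


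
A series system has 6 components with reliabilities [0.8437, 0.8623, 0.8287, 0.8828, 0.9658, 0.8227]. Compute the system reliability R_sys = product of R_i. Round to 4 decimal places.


Components: [0.8437, 0.8623, 0.8287, 0.8828, 0.9658, 0.8227]
After component 1 (R=0.8437): product = 0.8437
After component 2 (R=0.8623): product = 0.7275
After component 3 (R=0.8287): product = 0.6029
After component 4 (R=0.8828): product = 0.5322
After component 5 (R=0.9658): product = 0.514
After component 6 (R=0.8227): product = 0.4229
R_sys = 0.4229

0.4229


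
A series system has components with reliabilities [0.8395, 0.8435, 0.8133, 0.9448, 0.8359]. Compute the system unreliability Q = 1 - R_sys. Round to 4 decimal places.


Components: [0.8395, 0.8435, 0.8133, 0.9448, 0.8359]
After component 1: product = 0.8395
After component 2: product = 0.7081
After component 3: product = 0.5759
After component 4: product = 0.5441
After component 5: product = 0.4548
R_sys = 0.4548
Q = 1 - 0.4548 = 0.5452

0.5452


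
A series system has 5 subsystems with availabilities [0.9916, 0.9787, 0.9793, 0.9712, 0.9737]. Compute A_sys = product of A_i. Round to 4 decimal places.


Subsystems: [0.9916, 0.9787, 0.9793, 0.9712, 0.9737]
After subsystem 1 (A=0.9916): product = 0.9916
After subsystem 2 (A=0.9787): product = 0.9705
After subsystem 3 (A=0.9793): product = 0.9504
After subsystem 4 (A=0.9712): product = 0.923
After subsystem 5 (A=0.9737): product = 0.8987
A_sys = 0.8987

0.8987


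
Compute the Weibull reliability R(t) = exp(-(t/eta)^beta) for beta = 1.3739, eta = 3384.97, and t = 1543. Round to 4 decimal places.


beta = 1.3739, eta = 3384.97, t = 1543
t/eta = 1543 / 3384.97 = 0.4558
(t/eta)^beta = 0.4558^1.3739 = 0.3398
R(t) = exp(-0.3398)
R(t) = 0.7119

0.7119


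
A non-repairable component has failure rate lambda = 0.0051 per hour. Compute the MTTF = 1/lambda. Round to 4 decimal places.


lambda = 0.0051
MTTF = 1 / 0.0051
MTTF = 196.0784

196.0784


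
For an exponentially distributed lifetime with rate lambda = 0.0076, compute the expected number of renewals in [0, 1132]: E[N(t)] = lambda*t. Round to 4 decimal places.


lambda = 0.0076
t = 1132
E[N(t)] = lambda * t
E[N(t)] = 0.0076 * 1132
E[N(t)] = 8.6032

8.6032


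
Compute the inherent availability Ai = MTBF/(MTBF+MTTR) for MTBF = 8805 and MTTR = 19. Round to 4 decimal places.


MTBF = 8805
MTTR = 19
MTBF + MTTR = 8824
Ai = 8805 / 8824
Ai = 0.9978

0.9978


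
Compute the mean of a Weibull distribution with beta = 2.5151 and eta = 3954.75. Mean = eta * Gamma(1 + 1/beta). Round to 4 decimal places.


beta = 2.5151, eta = 3954.75
1/beta = 0.3976
1 + 1/beta = 1.3976
Gamma(1.3976) = 0.8874
Mean = 3954.75 * 0.8874
Mean = 3509.4343

3509.4343


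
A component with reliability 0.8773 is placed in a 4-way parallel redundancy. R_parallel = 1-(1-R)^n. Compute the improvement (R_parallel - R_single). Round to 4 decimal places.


R_single = 0.8773, n = 4
1 - R_single = 0.1227
(1 - R_single)^n = 0.1227^4 = 0.0002
R_parallel = 1 - 0.0002 = 0.9998
Improvement = 0.9998 - 0.8773
Improvement = 0.1225

0.1225


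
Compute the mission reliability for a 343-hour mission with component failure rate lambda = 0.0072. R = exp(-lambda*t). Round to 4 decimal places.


lambda = 0.0072
mission_time = 343
lambda * t = 0.0072 * 343 = 2.4696
R = exp(-2.4696)
R = 0.0846

0.0846


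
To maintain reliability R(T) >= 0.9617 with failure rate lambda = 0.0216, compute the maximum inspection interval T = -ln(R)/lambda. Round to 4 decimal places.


R_target = 0.9617
lambda = 0.0216
-ln(0.9617) = 0.0391
T = 0.0391 / 0.0216
T = 1.808

1.808


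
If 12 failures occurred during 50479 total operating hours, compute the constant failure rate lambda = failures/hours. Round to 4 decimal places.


failures = 12
total_hours = 50479
lambda = 12 / 50479
lambda = 0.0002

0.0002


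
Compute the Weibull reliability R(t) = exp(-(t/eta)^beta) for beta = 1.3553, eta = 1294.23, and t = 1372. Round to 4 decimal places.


beta = 1.3553, eta = 1294.23, t = 1372
t/eta = 1372 / 1294.23 = 1.0601
(t/eta)^beta = 1.0601^1.3553 = 1.0823
R(t) = exp(-1.0823)
R(t) = 0.3388

0.3388


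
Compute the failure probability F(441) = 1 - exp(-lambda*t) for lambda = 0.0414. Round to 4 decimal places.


lambda = 0.0414, t = 441
lambda * t = 18.2574
exp(-18.2574) = 0.0
F(t) = 1 - 0.0
F(t) = 1.0

1.0


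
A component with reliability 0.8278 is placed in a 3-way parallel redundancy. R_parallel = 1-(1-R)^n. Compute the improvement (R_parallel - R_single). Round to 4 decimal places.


R_single = 0.8278, n = 3
1 - R_single = 0.1722
(1 - R_single)^n = 0.1722^3 = 0.0051
R_parallel = 1 - 0.0051 = 0.9949
Improvement = 0.9949 - 0.8278
Improvement = 0.1671

0.1671


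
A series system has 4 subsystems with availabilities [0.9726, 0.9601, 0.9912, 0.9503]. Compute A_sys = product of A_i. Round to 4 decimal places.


Subsystems: [0.9726, 0.9601, 0.9912, 0.9503]
After subsystem 1 (A=0.9726): product = 0.9726
After subsystem 2 (A=0.9601): product = 0.9338
After subsystem 3 (A=0.9912): product = 0.9256
After subsystem 4 (A=0.9503): product = 0.8796
A_sys = 0.8796

0.8796


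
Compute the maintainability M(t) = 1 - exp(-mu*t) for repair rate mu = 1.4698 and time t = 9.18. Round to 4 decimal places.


mu = 1.4698, t = 9.18
mu * t = 1.4698 * 9.18 = 13.4928
exp(-13.4928) = 0.0
M(t) = 1 - 0.0
M(t) = 1.0

1.0


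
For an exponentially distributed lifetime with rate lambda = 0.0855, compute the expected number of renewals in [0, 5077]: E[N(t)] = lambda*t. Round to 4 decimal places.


lambda = 0.0855
t = 5077
E[N(t)] = lambda * t
E[N(t)] = 0.0855 * 5077
E[N(t)] = 434.0835

434.0835


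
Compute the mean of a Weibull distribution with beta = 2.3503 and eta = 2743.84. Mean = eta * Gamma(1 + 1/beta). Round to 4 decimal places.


beta = 2.3503, eta = 2743.84
1/beta = 0.4255
1 + 1/beta = 1.4255
Gamma(1.4255) = 0.8862
Mean = 2743.84 * 0.8862
Mean = 2431.508

2431.508


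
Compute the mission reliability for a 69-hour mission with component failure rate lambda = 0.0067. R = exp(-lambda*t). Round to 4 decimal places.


lambda = 0.0067
mission_time = 69
lambda * t = 0.0067 * 69 = 0.4623
R = exp(-0.4623)
R = 0.6298

0.6298


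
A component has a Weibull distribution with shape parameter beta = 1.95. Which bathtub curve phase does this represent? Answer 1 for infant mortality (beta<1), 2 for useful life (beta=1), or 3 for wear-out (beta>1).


beta = 1.95
Compare beta to 1:
beta < 1 => infant mortality (phase 1)
beta = 1 => useful life (phase 2)
beta > 1 => wear-out (phase 3)
Since beta = 1.95, this is wear-out (increasing failure rate)
Phase = 3

3


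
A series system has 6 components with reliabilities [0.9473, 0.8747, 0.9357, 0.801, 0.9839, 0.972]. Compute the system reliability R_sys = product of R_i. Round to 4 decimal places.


Components: [0.9473, 0.8747, 0.9357, 0.801, 0.9839, 0.972]
After component 1 (R=0.9473): product = 0.9473
After component 2 (R=0.8747): product = 0.8286
After component 3 (R=0.9357): product = 0.7753
After component 4 (R=0.801): product = 0.621
After component 5 (R=0.9839): product = 0.611
After component 6 (R=0.972): product = 0.5939
R_sys = 0.5939

0.5939


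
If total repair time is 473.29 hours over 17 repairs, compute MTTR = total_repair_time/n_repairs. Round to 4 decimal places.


total_repair_time = 473.29
n_repairs = 17
MTTR = 473.29 / 17
MTTR = 27.8406

27.8406


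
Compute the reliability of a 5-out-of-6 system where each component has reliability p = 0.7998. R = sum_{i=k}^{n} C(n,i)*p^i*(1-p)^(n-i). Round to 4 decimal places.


k = 5, n = 6, p = 0.7998
i=5: C(6,5)=6 * 0.7998^5 * 0.2002^1 = 0.3931
i=6: C(6,6)=1 * 0.7998^6 * 0.2002^0 = 0.2618
R = sum of terms = 0.6549

0.6549


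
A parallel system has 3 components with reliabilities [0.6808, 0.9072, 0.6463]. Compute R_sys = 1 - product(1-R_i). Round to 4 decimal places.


Components: [0.6808, 0.9072, 0.6463]
(1 - 0.6808) = 0.3192, running product = 0.3192
(1 - 0.9072) = 0.0928, running product = 0.0296
(1 - 0.6463) = 0.3537, running product = 0.0105
Product of (1-R_i) = 0.0105
R_sys = 1 - 0.0105 = 0.9895

0.9895


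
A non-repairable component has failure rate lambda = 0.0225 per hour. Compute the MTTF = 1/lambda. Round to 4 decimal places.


lambda = 0.0225
MTTF = 1 / 0.0225
MTTF = 44.4444

44.4444


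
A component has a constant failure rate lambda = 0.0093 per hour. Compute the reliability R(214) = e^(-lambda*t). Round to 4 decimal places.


lambda = 0.0093
t = 214
lambda * t = 1.9902
R(t) = e^(-1.9902)
R(t) = 0.1367

0.1367


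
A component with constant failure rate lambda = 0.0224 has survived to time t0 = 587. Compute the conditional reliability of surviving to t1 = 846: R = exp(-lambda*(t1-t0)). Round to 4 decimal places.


lambda = 0.0224
t0 = 587, t1 = 846
t1 - t0 = 259
lambda * (t1-t0) = 0.0224 * 259 = 5.8016
R = exp(-5.8016)
R = 0.003

0.003


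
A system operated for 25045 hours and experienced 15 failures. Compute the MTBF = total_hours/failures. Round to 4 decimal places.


total_hours = 25045
failures = 15
MTBF = 25045 / 15
MTBF = 1669.6667

1669.6667


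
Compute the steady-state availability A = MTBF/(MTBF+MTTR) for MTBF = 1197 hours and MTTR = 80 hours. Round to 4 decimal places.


MTBF = 1197
MTTR = 80
MTBF + MTTR = 1277
A = 1197 / 1277
A = 0.9374

0.9374


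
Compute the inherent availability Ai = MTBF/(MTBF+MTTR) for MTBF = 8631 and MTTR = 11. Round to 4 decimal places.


MTBF = 8631
MTTR = 11
MTBF + MTTR = 8642
Ai = 8631 / 8642
Ai = 0.9987

0.9987


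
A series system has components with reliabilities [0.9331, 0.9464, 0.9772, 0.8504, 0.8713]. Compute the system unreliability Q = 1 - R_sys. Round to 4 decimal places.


Components: [0.9331, 0.9464, 0.9772, 0.8504, 0.8713]
After component 1: product = 0.9331
After component 2: product = 0.8831
After component 3: product = 0.863
After component 4: product = 0.7339
After component 5: product = 0.6394
R_sys = 0.6394
Q = 1 - 0.6394 = 0.3606

0.3606


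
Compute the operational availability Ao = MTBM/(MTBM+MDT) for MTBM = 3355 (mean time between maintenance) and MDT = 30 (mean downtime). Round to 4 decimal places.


MTBM = 3355
MDT = 30
MTBM + MDT = 3385
Ao = 3355 / 3385
Ao = 0.9911

0.9911


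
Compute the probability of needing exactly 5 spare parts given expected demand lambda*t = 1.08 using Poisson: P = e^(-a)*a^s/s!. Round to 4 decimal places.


a = 1.08, s = 5
e^(-a) = e^(-1.08) = 0.3396
a^s = 1.08^5 = 1.4693
s! = 120
P = 0.3396 * 1.4693 / 120
P = 0.0042

0.0042


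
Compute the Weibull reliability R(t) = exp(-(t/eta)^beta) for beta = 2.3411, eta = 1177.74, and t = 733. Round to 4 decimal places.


beta = 2.3411, eta = 1177.74, t = 733
t/eta = 733 / 1177.74 = 0.6224
(t/eta)^beta = 0.6224^2.3411 = 0.3295
R(t) = exp(-0.3295)
R(t) = 0.7193

0.7193


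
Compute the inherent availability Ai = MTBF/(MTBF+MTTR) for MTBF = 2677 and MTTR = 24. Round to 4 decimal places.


MTBF = 2677
MTTR = 24
MTBF + MTTR = 2701
Ai = 2677 / 2701
Ai = 0.9911

0.9911


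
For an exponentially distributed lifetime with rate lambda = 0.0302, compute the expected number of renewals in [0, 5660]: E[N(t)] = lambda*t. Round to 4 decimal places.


lambda = 0.0302
t = 5660
E[N(t)] = lambda * t
E[N(t)] = 0.0302 * 5660
E[N(t)] = 170.932

170.932


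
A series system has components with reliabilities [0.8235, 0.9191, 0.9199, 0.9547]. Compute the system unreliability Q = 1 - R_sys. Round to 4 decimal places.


Components: [0.8235, 0.9191, 0.9199, 0.9547]
After component 1: product = 0.8235
After component 2: product = 0.7569
After component 3: product = 0.6963
After component 4: product = 0.6647
R_sys = 0.6647
Q = 1 - 0.6647 = 0.3353

0.3353


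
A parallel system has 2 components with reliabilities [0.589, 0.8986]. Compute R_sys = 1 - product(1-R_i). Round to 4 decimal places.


Components: [0.589, 0.8986]
(1 - 0.589) = 0.411, running product = 0.411
(1 - 0.8986) = 0.1014, running product = 0.0417
Product of (1-R_i) = 0.0417
R_sys = 1 - 0.0417 = 0.9583

0.9583


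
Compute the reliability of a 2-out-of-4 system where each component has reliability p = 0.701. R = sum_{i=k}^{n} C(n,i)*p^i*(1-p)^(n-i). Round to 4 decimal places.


k = 2, n = 4, p = 0.701
i=2: C(4,2)=6 * 0.701^2 * 0.299^2 = 0.2636
i=3: C(4,3)=4 * 0.701^3 * 0.299^1 = 0.412
i=4: C(4,4)=1 * 0.701^4 * 0.299^0 = 0.2415
R = sum of terms = 0.9171

0.9171


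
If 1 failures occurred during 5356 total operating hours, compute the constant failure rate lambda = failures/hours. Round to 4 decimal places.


failures = 1
total_hours = 5356
lambda = 1 / 5356
lambda = 0.0002

0.0002


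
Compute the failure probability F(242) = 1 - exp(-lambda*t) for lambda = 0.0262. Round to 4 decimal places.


lambda = 0.0262, t = 242
lambda * t = 6.3404
exp(-6.3404) = 0.0018
F(t) = 1 - 0.0018
F(t) = 0.9982

0.9982


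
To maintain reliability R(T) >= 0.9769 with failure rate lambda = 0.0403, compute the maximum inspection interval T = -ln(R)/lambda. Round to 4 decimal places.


R_target = 0.9769
lambda = 0.0403
-ln(0.9769) = 0.0234
T = 0.0234 / 0.0403
T = 0.5799

0.5799


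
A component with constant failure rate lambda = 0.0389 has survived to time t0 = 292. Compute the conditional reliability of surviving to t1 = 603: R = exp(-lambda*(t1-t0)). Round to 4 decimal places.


lambda = 0.0389
t0 = 292, t1 = 603
t1 - t0 = 311
lambda * (t1-t0) = 0.0389 * 311 = 12.0979
R = exp(-12.0979)
R = 0.0

0.0


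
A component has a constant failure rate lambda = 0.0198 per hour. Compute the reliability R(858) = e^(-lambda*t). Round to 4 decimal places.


lambda = 0.0198
t = 858
lambda * t = 16.9884
R(t) = e^(-16.9884)
R(t) = 0.0

0.0


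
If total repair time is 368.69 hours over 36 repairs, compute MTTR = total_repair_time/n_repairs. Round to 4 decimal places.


total_repair_time = 368.69
n_repairs = 36
MTTR = 368.69 / 36
MTTR = 10.2414

10.2414


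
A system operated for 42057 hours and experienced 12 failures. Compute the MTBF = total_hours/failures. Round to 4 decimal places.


total_hours = 42057
failures = 12
MTBF = 42057 / 12
MTBF = 3504.75

3504.75


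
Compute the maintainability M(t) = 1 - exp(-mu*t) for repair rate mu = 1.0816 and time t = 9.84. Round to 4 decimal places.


mu = 1.0816, t = 9.84
mu * t = 1.0816 * 9.84 = 10.6429
exp(-10.6429) = 0.0
M(t) = 1 - 0.0
M(t) = 1.0

1.0


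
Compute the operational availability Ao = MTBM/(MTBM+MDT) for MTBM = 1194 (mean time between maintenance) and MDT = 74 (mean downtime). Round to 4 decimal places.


MTBM = 1194
MDT = 74
MTBM + MDT = 1268
Ao = 1194 / 1268
Ao = 0.9416

0.9416


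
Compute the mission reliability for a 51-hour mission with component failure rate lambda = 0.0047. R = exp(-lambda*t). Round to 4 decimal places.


lambda = 0.0047
mission_time = 51
lambda * t = 0.0047 * 51 = 0.2397
R = exp(-0.2397)
R = 0.7869

0.7869


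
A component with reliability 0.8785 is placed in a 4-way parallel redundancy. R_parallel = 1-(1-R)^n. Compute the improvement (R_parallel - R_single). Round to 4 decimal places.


R_single = 0.8785, n = 4
1 - R_single = 0.1215
(1 - R_single)^n = 0.1215^4 = 0.0002
R_parallel = 1 - 0.0002 = 0.9998
Improvement = 0.9998 - 0.8785
Improvement = 0.1213

0.1213


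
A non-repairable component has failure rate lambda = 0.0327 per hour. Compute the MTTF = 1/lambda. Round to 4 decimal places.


lambda = 0.0327
MTTF = 1 / 0.0327
MTTF = 30.581

30.581


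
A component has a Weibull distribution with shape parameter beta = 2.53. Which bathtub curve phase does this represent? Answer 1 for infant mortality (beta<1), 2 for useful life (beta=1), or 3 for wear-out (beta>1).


beta = 2.53
Compare beta to 1:
beta < 1 => infant mortality (phase 1)
beta = 1 => useful life (phase 2)
beta > 1 => wear-out (phase 3)
Since beta = 2.53, this is wear-out (increasing failure rate)
Phase = 3

3


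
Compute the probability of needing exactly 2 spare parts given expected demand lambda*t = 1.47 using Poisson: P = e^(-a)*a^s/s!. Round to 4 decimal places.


a = 1.47, s = 2
e^(-a) = e^(-1.47) = 0.2299
a^s = 1.47^2 = 2.1609
s! = 2
P = 0.2299 * 2.1609 / 2
P = 0.2484

0.2484


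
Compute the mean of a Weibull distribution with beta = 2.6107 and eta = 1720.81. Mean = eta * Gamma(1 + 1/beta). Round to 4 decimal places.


beta = 2.6107, eta = 1720.81
1/beta = 0.383
1 + 1/beta = 1.383
Gamma(1.383) = 0.8883
Mean = 1720.81 * 0.8883
Mean = 1528.6296

1528.6296


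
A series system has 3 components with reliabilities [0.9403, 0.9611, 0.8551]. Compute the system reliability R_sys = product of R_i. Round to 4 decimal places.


Components: [0.9403, 0.9611, 0.8551]
After component 1 (R=0.9403): product = 0.9403
After component 2 (R=0.9611): product = 0.9037
After component 3 (R=0.8551): product = 0.7728
R_sys = 0.7728

0.7728


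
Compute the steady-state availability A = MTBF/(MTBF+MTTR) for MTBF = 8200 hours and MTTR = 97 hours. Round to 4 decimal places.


MTBF = 8200
MTTR = 97
MTBF + MTTR = 8297
A = 8200 / 8297
A = 0.9883

0.9883
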